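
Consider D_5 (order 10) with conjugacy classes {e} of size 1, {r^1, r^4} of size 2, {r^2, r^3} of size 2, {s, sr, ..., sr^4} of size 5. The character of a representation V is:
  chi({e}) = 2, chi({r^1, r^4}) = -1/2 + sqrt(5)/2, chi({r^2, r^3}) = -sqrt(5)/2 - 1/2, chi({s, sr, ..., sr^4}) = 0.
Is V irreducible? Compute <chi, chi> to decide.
Irreducible: <chi, chi> = 1.

Argument: <chi, chi> = (1/|G|) sum_C |C| * |chi(C)|^2 = (1/10)[1*|2|^2 + 2*|-1/2 + sqrt(5)/2|^2 + 2*|-sqrt(5)/2 - 1/2|^2 + 5*|0|^2]
  = (1/10)[(4) + (3 - sqrt(5)) + (sqrt(5) + 3) + (0)] = 10/10 = 1.
A character is irreducible iff <chi, chi> = 1, so this representation is irreducible.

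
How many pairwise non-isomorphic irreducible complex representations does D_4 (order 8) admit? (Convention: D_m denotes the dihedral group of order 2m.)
5

Justification: The number of irreducible complex representations of a finite group equals its number of conjugacy classes. D_4 has 5 conjugacy classes (n/2 + 3 for n even), so D_4 (order 8) has exactly 5 irreducible complex representations.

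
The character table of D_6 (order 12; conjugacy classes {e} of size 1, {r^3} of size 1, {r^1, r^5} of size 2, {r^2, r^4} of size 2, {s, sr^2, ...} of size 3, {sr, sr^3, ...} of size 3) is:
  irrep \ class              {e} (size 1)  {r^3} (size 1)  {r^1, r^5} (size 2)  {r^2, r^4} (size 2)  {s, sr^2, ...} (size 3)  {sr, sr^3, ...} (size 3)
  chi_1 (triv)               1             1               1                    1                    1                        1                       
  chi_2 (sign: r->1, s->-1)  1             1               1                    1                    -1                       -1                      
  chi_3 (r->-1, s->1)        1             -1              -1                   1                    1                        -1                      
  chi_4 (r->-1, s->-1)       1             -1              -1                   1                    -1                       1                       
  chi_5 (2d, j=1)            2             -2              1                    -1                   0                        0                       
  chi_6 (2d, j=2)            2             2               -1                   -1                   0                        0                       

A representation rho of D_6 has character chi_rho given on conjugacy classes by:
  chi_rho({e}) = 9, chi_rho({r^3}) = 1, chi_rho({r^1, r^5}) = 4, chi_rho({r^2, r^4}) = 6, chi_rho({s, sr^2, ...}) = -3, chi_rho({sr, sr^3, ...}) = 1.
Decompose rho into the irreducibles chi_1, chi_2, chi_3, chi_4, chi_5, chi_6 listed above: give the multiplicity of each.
Multiplicities: chi_1: 2, chi_2: 3, chi_3: 0, chi_4: 2, chi_5: 1, chi_6: 0.

Argument: Use <chi_rho, chi> = (1/|G|) sum_C |C| * chi_rho(C) * conj(chi(C)) with |G| = 12 for each irreducible chi in the table:
  <chi_rho, chi_1> = (1/12)[1*(9)*conj(1) + 1*(1)*conj(1) + 2*(4)*conj(1) + 2*(6)*conj(1) + 3*(-3)*conj(1) + 3*(1)*conj(1)]
      = (1/12)[(9) + (1) + (8) + (12) + (-9) + (3)] = 24/12 = 2
  <chi_rho, chi_2> = (1/12)[1*(9)*conj(1) + 1*(1)*conj(1) + 2*(4)*conj(1) + 2*(6)*conj(1) + 3*(-3)*conj(-1) + 3*(1)*conj(-1)]
      = (1/12)[(9) + (1) + (8) + (12) + (9) + (-3)] = 36/12 = 3
  <chi_rho, chi_3> = (1/12)[1*(9)*conj(1) + 1*(1)*conj(-1) + 2*(4)*conj(-1) + 2*(6)*conj(1) + 3*(-3)*conj(1) + 3*(1)*conj(-1)]
      = (1/12)[(9) + (-1) + (-8) + (12) + (-9) + (-3)] = 0/12 = 0
  <chi_rho, chi_4> = (1/12)[1*(9)*conj(1) + 1*(1)*conj(-1) + 2*(4)*conj(-1) + 2*(6)*conj(1) + 3*(-3)*conj(-1) + 3*(1)*conj(1)]
      = (1/12)[(9) + (-1) + (-8) + (12) + (9) + (3)] = 24/12 = 2
  <chi_rho, chi_5> = (1/12)[1*(9)*conj(2) + 1*(1)*conj(-2) + 2*(4)*conj(1) + 2*(6)*conj(-1) + 3*(-3)*conj(0) + 3*(1)*conj(0)]
      = (1/12)[(18) + (-2) + (8) + (-12) + (0) + (0)] = 12/12 = 1
  <chi_rho, chi_6> = (1/12)[1*(9)*conj(2) + 1*(1)*conj(2) + 2*(4)*conj(-1) + 2*(6)*conj(-1) + 3*(-3)*conj(0) + 3*(1)*conj(0)]
      = (1/12)[(18) + (2) + (-8) + (-12) + (0) + (0)] = 0/12 = 0
Dimension check: dim(rho) = sum (mult * dim) = 2*1 + 3*1 + 0*1 + 2*1 + 1*2 + 0*2 = 9 = chi_rho(e) = 9.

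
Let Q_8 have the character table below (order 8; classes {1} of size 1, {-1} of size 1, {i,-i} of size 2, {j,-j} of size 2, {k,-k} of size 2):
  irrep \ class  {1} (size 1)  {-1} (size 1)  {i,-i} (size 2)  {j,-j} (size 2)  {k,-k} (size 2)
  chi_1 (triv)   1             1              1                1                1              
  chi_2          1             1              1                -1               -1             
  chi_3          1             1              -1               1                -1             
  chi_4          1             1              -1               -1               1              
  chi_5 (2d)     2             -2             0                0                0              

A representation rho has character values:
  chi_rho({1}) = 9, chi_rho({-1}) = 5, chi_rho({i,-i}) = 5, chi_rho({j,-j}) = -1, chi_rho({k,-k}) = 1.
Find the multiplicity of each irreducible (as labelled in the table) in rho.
Multiplicities: chi_1: 3, chi_2: 3, chi_3: 0, chi_4: 1, chi_5: 1.

Proof sketch: Use <chi_rho, chi> = (1/|G|) sum_C |C| * chi_rho(C) * conj(chi(C)) with |G| = 8 for each irreducible chi in the table:
  <chi_rho, chi_1> = (1/8)[1*(9)*conj(1) + 1*(5)*conj(1) + 2*(5)*conj(1) + 2*(-1)*conj(1) + 2*(1)*conj(1)]
      = (1/8)[(9) + (5) + (10) + (-2) + (2)] = 24/8 = 3
  <chi_rho, chi_2> = (1/8)[1*(9)*conj(1) + 1*(5)*conj(1) + 2*(5)*conj(1) + 2*(-1)*conj(-1) + 2*(1)*conj(-1)]
      = (1/8)[(9) + (5) + (10) + (2) + (-2)] = 24/8 = 3
  <chi_rho, chi_3> = (1/8)[1*(9)*conj(1) + 1*(5)*conj(1) + 2*(5)*conj(-1) + 2*(-1)*conj(1) + 2*(1)*conj(-1)]
      = (1/8)[(9) + (5) + (-10) + (-2) + (-2)] = 0/8 = 0
  <chi_rho, chi_4> = (1/8)[1*(9)*conj(1) + 1*(5)*conj(1) + 2*(5)*conj(-1) + 2*(-1)*conj(-1) + 2*(1)*conj(1)]
      = (1/8)[(9) + (5) + (-10) + (2) + (2)] = 8/8 = 1
  <chi_rho, chi_5> = (1/8)[1*(9)*conj(2) + 1*(5)*conj(-2) + 2*(5)*conj(0) + 2*(-1)*conj(0) + 2*(1)*conj(0)]
      = (1/8)[(18) + (-10) + (0) + (0) + (0)] = 8/8 = 1
Dimension check: dim(rho) = sum (mult * dim) = 3*1 + 3*1 + 0*1 + 1*1 + 1*2 = 9 = chi_rho(e) = 9.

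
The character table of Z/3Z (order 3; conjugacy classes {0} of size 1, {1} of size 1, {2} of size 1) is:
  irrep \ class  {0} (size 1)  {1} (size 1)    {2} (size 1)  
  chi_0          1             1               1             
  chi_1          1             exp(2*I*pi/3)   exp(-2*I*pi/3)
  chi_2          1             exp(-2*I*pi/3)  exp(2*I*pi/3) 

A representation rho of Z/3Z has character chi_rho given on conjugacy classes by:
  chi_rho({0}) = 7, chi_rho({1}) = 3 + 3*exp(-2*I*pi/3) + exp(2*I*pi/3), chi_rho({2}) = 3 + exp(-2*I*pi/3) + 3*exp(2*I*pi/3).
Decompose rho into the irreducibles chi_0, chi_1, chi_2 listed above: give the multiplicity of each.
Multiplicities: chi_0: 3, chi_1: 1, chi_2: 3.

Argument: Use <chi_rho, chi> = (1/|G|) sum_C |C| * chi_rho(C) * conj(chi(C)) with |G| = 3 for each irreducible chi in the table:
  <chi_rho, chi_0> = (1/3)[1*(7)*conj(1) + 1*(3 + 3*exp(-2*I*pi/3) + exp(2*I*pi/3))*conj(1) + 1*(3 + exp(-2*I*pi/3) + 3*exp(2*I*pi/3))*conj(1)]
      = (1/3)[(7) + (3 + 3*exp(-2*I*pi/3) + exp(2*I*pi/3)) + (3 + exp(-2*I*pi/3) + 3*exp(2*I*pi/3))] = 9/3 = 3
  <chi_rho, chi_1> = (1/3)[1*(7)*conj(1) + 1*(3 + 3*exp(-2*I*pi/3) + exp(2*I*pi/3))*conj(exp(2*I*pi/3)) + 1*(3 + exp(-2*I*pi/3) + 3*exp(2*I*pi/3))*conj(exp(-2*I*pi/3))]
      = (1/3)[(7) + (-2) + (-2)] = 3/3 = 1
  <chi_rho, chi_2> = (1/3)[1*(7)*conj(1) + 1*(3 + 3*exp(-2*I*pi/3) + exp(2*I*pi/3))*conj(exp(-2*I*pi/3)) + 1*(3 + exp(-2*I*pi/3) + 3*exp(2*I*pi/3))*conj(exp(2*I*pi/3))]
      = (1/3)[(7) + (3 + exp(-2*I*pi/3) + 3*exp(2*I*pi/3)) + (3 + 3*exp(-2*I*pi/3) + exp(2*I*pi/3))] = 9/3 = 3
(Exp terms are combined using exp(i*s)*conj(exp(i*t)) = exp(i*(s-t)), and sums of them are collapsed using the identity that for every m > 1 the m distinct m-th roots of unity sum to 0, e.g. 1 + exp(2*I*pi/3) + exp(-2*I*pi/3) = 0.)
Dimension check: dim(rho) = sum (mult * dim) = 3*1 + 1*1 + 3*1 = 7 = chi_rho(e) = 7.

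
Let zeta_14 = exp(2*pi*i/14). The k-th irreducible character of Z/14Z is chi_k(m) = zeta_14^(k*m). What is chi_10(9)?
chi_10(9) = zeta_14^90 = exp(6*I*pi/7)

Derivation: chi_10(9) = zeta_14^(10*9) = zeta_14^90. Since zeta_14^14 = 1, this equals zeta_14^6 = exp(2*pi*i*6/14) = exp(6*I*pi/7).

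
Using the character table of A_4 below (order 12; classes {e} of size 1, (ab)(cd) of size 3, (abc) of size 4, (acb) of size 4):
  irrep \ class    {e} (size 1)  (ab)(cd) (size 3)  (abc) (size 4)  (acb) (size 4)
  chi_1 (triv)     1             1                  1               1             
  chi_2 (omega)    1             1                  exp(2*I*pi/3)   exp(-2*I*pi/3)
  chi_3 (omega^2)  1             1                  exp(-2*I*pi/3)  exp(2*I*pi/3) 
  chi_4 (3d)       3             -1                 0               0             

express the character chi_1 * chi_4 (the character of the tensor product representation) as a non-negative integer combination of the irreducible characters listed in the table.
chi_1 tensor chi_4 = chi_4 (all other irreducibles have multiplicity 0).

Argument: The character of a tensor product is the pointwise product (chi_1 * chi_4)(C) = chi_1(C) * chi_4(C):
  {e}: (1)*(3), (ab)(cd): (1)*(-1), (abc): (1)*(0), (acb): (1)*(0)
so (chi_1 * chi_4) takes values
  {e} -> 3, (ab)(cd) -> -1, (abc) -> 0, (acb) -> 0.
Now take the inner product of this character with each irreducible chi from the table, <chi_1*chi_4, chi> = (1/12) sum_C |C| (chi_1*chi_4)(C) conj(chi(C)):
  <chi_1*chi_4, chi_1> = (1/12)[1*(3)*conj(1) + 3*(-1)*conj(1) + 4*(0)*conj(1) + 4*(0)*conj(1)]
      = (1/12)[(3) + (-3) + (0) + (0)] = 0/12 = 0
  <chi_1*chi_4, chi_2> = (1/12)[1*(3)*conj(1) + 3*(-1)*conj(1) + 4*(0)*conj(exp(2*I*pi/3)) + 4*(0)*conj(exp(-2*I*pi/3))]
      = (1/12)[(3) + (-3) + (0) + (0)] = 0/12 = 0
  <chi_1*chi_4, chi_3> = (1/12)[1*(3)*conj(1) + 3*(-1)*conj(1) + 4*(0)*conj(exp(-2*I*pi/3)) + 4*(0)*conj(exp(2*I*pi/3))]
      = (1/12)[(3) + (-3) + (0) + (0)] = 0/12 = 0
  <chi_1*chi_4, chi_4> = (1/12)[1*(3)*conj(3) + 3*(-1)*conj(-1) + 4*(0)*conj(0) + 4*(0)*conj(0)]
      = (1/12)[(9) + (3) + (0) + (0)] = 12/12 = 1
(Exp terms are combined using exp(i*s)*conj(exp(i*t)) = exp(i*(s-t)), and sums of them are collapsed using the identity that for every m > 1 the m distinct m-th roots of unity sum to 0, e.g. 1 + exp(2*I*pi/3) + exp(-2*I*pi/3) = 0.)
Hence the multiplicities are chi_4: 1. Dimension check: dim(chi_1)*dim(chi_4) = 1*3 = 3 and sum (mult * dim) = 1*3 = 3.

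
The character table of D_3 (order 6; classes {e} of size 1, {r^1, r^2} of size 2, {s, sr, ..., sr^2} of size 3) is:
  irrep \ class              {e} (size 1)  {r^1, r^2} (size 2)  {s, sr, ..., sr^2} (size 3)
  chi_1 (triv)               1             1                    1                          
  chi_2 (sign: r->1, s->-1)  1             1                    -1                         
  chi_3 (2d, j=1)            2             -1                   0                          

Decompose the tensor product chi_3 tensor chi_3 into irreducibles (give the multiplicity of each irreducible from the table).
chi_3 tensor chi_3 = chi_1 + chi_2 + chi_3 (all other irreducibles have multiplicity 0).

Working: The character of a tensor product is the pointwise product (chi_3 * chi_3)(C) = chi_3(C) * chi_3(C):
  {e}: (2)*(2), {r^1, r^2}: (-1)*(-1), {s, sr, ..., sr^2}: (0)*(0)
so (chi_3 * chi_3) takes values
  {e} -> 4, {r^1, r^2} -> 1, {s, sr, ..., sr^2} -> 0.
Now take the inner product of this character with each irreducible chi from the table, <chi_3*chi_3, chi> = (1/6) sum_C |C| (chi_3*chi_3)(C) conj(chi(C)):
  <chi_3*chi_3, chi_1> = (1/6)[1*(4)*conj(1) + 2*(1)*conj(1) + 3*(0)*conj(1)]
      = (1/6)[(4) + (2) + (0)] = 6/6 = 1
  <chi_3*chi_3, chi_2> = (1/6)[1*(4)*conj(1) + 2*(1)*conj(1) + 3*(0)*conj(-1)]
      = (1/6)[(4) + (2) + (0)] = 6/6 = 1
  <chi_3*chi_3, chi_3> = (1/6)[1*(4)*conj(2) + 2*(1)*conj(-1) + 3*(0)*conj(0)]
      = (1/6)[(8) + (-2) + (0)] = 6/6 = 1
Hence the multiplicities are chi_1: 1, chi_2: 1, chi_3: 1. Dimension check: dim(chi_3)*dim(chi_3) = 2*2 = 4 and sum (mult * dim) = 1*1 + 1*1 + 1*2 = 4.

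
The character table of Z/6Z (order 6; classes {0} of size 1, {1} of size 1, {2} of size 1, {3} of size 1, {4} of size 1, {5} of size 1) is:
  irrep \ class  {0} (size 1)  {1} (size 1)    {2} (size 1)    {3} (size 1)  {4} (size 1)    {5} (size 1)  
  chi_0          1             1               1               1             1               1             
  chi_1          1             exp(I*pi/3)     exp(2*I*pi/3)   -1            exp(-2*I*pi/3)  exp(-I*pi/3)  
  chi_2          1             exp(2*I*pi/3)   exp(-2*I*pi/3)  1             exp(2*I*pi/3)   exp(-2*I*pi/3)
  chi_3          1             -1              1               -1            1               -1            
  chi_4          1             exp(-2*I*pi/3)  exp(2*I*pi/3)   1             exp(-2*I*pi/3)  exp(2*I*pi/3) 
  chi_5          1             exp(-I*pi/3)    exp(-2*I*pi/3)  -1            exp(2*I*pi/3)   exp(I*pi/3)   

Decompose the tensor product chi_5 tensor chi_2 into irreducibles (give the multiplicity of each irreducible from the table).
chi_5 tensor chi_2 = chi_1 (all other irreducibles have multiplicity 0).

Proof sketch: The character of a tensor product is the pointwise product (chi_5 * chi_2)(C) = chi_5(C) * chi_2(C):
  {0}: (1)*(1), {1}: (exp(-I*pi/3))*(exp(2*I*pi/3)), {2}: (exp(-2*I*pi/3))*(exp(-2*I*pi/3)), {3}: (-1)*(1), {4}: (exp(2*I*pi/3))*(exp(2*I*pi/3)), {5}: (exp(I*pi/3))*(exp(-2*I*pi/3))
so (chi_5 * chi_2) takes values
  {0} -> 1, {1} -> exp(I*pi/3), {2} -> exp(2*I*pi/3), {3} -> -1, {4} -> exp(-2*I*pi/3), {5} -> exp(-I*pi/3).
Now take the inner product of this character with each irreducible chi from the table, <chi_5*chi_2, chi> = (1/6) sum_C |C| (chi_5*chi_2)(C) conj(chi(C)):
  <chi_5*chi_2, chi_0> = (1/6)[1*(1)*conj(1) + 1*(exp(I*pi/3))*conj(1) + 1*(exp(2*I*pi/3))*conj(1) + 1*(-1)*conj(1) + 1*(exp(-2*I*pi/3))*conj(1) + 1*(exp(-I*pi/3))*conj(1)]
      = (1/6)[(1) + (exp(I*pi/3)) + (exp(2*I*pi/3)) + (-1) + (exp(-2*I*pi/3)) + (exp(-I*pi/3))] = 0/6 = 0
  <chi_5*chi_2, chi_1> = (1/6)[1*(1)*conj(1) + 1*(exp(I*pi/3))*conj(exp(I*pi/3)) + 1*(exp(2*I*pi/3))*conj(exp(2*I*pi/3)) + 1*(-1)*conj(-1) + 1*(exp(-2*I*pi/3))*conj(exp(-2*I*pi/3)) + 1*(exp(-I*pi/3))*conj(exp(-I*pi/3))]
      = (1/6)[(1) + (1) + (1) + (1) + (1) + (1)] = 6/6 = 1
  <chi_5*chi_2, chi_2> = (1/6)[1*(1)*conj(1) + 1*(exp(I*pi/3))*conj(exp(2*I*pi/3)) + 1*(exp(2*I*pi/3))*conj(exp(-2*I*pi/3)) + 1*(-1)*conj(1) + 1*(exp(-2*I*pi/3))*conj(exp(2*I*pi/3)) + 1*(exp(-I*pi/3))*conj(exp(-2*I*pi/3))]
      = (1/6)[(1) + (exp(-I*pi/3)) + (exp(-2*I*pi/3)) + (-1) + (exp(2*I*pi/3)) + (exp(I*pi/3))] = 0/6 = 0
  <chi_5*chi_2, chi_3> = (1/6)[1*(1)*conj(1) + 1*(exp(I*pi/3))*conj(-1) + 1*(exp(2*I*pi/3))*conj(1) + 1*(-1)*conj(-1) + 1*(exp(-2*I*pi/3))*conj(1) + 1*(exp(-I*pi/3))*conj(-1)]
      = (1/6)[(1) + (-exp(I*pi/3)) + (exp(2*I*pi/3)) + (1) + (exp(-2*I*pi/3)) + (-exp(-I*pi/3))] = 0/6 = 0
  <chi_5*chi_2, chi_4> = (1/6)[1*(1)*conj(1) + 1*(exp(I*pi/3))*conj(exp(-2*I*pi/3)) + 1*(exp(2*I*pi/3))*conj(exp(2*I*pi/3)) + 1*(-1)*conj(1) + 1*(exp(-2*I*pi/3))*conj(exp(-2*I*pi/3)) + 1*(exp(-I*pi/3))*conj(exp(2*I*pi/3))]
      = (1/6)[(1) + (-1) + (1) + (-1) + (1) + (-1)] = 0/6 = 0
  <chi_5*chi_2, chi_5> = (1/6)[1*(1)*conj(1) + 1*(exp(I*pi/3))*conj(exp(-I*pi/3)) + 1*(exp(2*I*pi/3))*conj(exp(-2*I*pi/3)) + 1*(-1)*conj(-1) + 1*(exp(-2*I*pi/3))*conj(exp(2*I*pi/3)) + 1*(exp(-I*pi/3))*conj(exp(I*pi/3))]
      = (1/6)[(1) + (exp(2*I*pi/3)) + (exp(-2*I*pi/3)) + (1) + (exp(2*I*pi/3)) + (exp(-2*I*pi/3))] = 0/6 = 0
(Exp terms are combined using exp(i*s)*conj(exp(i*t)) = exp(i*(s-t)), and sums of them are collapsed using the identity that for every m > 1 the m distinct m-th roots of unity sum to 0, e.g. 1 + exp(2*I*pi/3) + exp(-2*I*pi/3) = 0.)
Hence the multiplicities are chi_1: 1. Dimension check: dim(chi_5)*dim(chi_2) = 1*1 = 1 and sum (mult * dim) = 1*1 = 1.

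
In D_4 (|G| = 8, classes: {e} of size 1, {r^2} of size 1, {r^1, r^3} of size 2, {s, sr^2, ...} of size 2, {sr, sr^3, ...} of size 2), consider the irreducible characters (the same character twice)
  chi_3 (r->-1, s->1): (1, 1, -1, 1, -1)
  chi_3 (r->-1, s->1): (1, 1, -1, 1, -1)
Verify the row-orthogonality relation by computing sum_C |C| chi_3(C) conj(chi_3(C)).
Sum = 8 = |G| = 8; so <chi_3, chi_3> = 1 (norm-1 confirms irreducibility).

Why: Compute term by term over conjugacy classes (|C| * chi_3(C) * conj(chi_3(C))):
  1*(1)*conj(1) + 1*(1)*conj(1) + 2*(-1)*conj(-1) + 2*(1)*conj(1) + 2*(-1)*conj(-1)
  = (1) + (1) + (2) + (2) + (2)
  = 8.
Dividing by |G| = 8 gives 8/8 = 1, matching the row-orthogonality relation <chi_3, chi_3> = [chi_3 = chi_3].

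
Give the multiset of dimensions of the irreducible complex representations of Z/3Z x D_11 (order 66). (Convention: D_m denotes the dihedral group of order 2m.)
Dimensions: 1, 1, 1, 1, 1, 1, 2, 2, 2, 2, 2, 2, 2, 2, 2, 2, 2, 2, 2, 2, 2

Argument: There are 21 irreducibles (= number of conjugacy classes). Their dimensions d_i satisfy sum d_i^2 = |G| = 66: 1 + 1 + 1 + 1 + 1 + 1 + 4 + 4 + 4 + 4 + 4 + 4 + 4 + 4 + 4 + 4 + 4 + 4 + 4 + 4 + 4 = 66. (For the product with Z/3Z: each of the 3 1-dim characters of Z/3Z tensors with each irrep of D_11, giving 3 copies of each D_11-dimension.)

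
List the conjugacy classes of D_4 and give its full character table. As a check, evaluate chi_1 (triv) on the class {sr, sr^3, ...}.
Conjugacy classes: {e} of size 1, {r^2} of size 1, {r^1, r^3} of size 2, {s, sr^2, ...} of size 2, {sr, sr^3, ...} of size 2.
Character table:
  irrep \ class              {e} (size 1)  {r^2} (size 1)  {r^1, r^3} (size 2)  {s, sr^2, ...} (size 2)  {sr, sr^3, ...} (size 2)
  chi_1 (triv)               1             1               1                    1                        1                       
  chi_2 (sign: r->1, s->-1)  1             1               1                    -1                       -1                      
  chi_3 (r->-1, s->1)        1             1               -1                   1                        -1                      
  chi_4 (r->-1, s->-1)       1             1               -1                   -1                       1                       
  chi_5 (2d, j=1)            2             -2              0                    0                        0                       

Spot check: chi_1 (triv) on {sr, sr^3, ...} = 1.

Working: D_4 has order 2*4 = 8 with 5 conjugacy classes, hence 5 irreducibles. Sum of squared dims 1 + 1 + 1 + 1 + 4 = 8 = |G|. Linear characters come from the abelianisation; the 2-dimensional irreps have character r^k -> 2*cos(2*pi*j*k/4), reflections -> 0.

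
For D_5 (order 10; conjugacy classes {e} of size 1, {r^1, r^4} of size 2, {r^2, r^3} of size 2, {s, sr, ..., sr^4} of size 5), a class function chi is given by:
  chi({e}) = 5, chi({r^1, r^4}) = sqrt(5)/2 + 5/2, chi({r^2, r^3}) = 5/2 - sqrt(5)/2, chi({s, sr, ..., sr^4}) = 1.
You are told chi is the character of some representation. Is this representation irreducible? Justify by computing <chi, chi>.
Not irreducible (reducible): <chi, chi> = 6 > 1.

Why: <chi, chi> = (1/|G|) sum_C |C| * |chi(C)|^2 = (1/10)[1*|5|^2 + 2*|sqrt(5)/2 + 5/2|^2 + 2*|5/2 - sqrt(5)/2|^2 + 5*|1|^2]
  = (1/10)[(25) + (5*sqrt(5) + 15) + (15 - 5*sqrt(5)) + (5)] = 60/10 = 6.
A character is irreducible iff <chi, chi> = 1, so this representation is reducible.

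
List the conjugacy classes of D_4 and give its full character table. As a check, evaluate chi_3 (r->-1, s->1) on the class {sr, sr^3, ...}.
Conjugacy classes: {e} of size 1, {r^2} of size 1, {r^1, r^3} of size 2, {s, sr^2, ...} of size 2, {sr, sr^3, ...} of size 2.
Character table:
  irrep \ class              {e} (size 1)  {r^2} (size 1)  {r^1, r^3} (size 2)  {s, sr^2, ...} (size 2)  {sr, sr^3, ...} (size 2)
  chi_1 (triv)               1             1               1                    1                        1                       
  chi_2 (sign: r->1, s->-1)  1             1               1                    -1                       -1                      
  chi_3 (r->-1, s->1)        1             1               -1                   1                        -1                      
  chi_4 (r->-1, s->-1)       1             1               -1                   -1                       1                       
  chi_5 (2d, j=1)            2             -2              0                    0                        0                       

Spot check: chi_3 (r->-1, s->1) on {sr, sr^3, ...} = -1.

Details: D_4 has order 2*4 = 8 with 5 conjugacy classes, hence 5 irreducibles. Sum of squared dims 1 + 1 + 1 + 1 + 4 = 8 = |G|. Linear characters come from the abelianisation; the 2-dimensional irreps have character r^k -> 2*cos(2*pi*j*k/4), reflections -> 0.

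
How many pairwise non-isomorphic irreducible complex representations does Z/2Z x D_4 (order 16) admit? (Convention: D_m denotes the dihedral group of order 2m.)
10

The number of irreducible complex representations of a finite group equals its number of conjugacy classes. For a direct product, #classes(G x H) = #classes(G) * #classes(H). Z/2Z has 2 classes (abelian), D_4 has 5 classes, so 2 * 5 = 10, so Z/2Z x D_4 (order 16) has exactly 10 irreducible complex representations.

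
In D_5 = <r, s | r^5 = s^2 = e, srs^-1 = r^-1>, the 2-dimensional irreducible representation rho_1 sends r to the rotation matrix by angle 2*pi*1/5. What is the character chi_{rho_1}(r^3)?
chi_{rho_1}(r^3) = 2*cos(2*pi*1*3/5) = -sqrt(5)/2 - 1/2

Justification: rho_1(r^3) is rotation by angle 2*pi*1*3/5, whose trace is 2*cos(2*pi*1*3/5) = -sqrt(5)/2 - 1/2.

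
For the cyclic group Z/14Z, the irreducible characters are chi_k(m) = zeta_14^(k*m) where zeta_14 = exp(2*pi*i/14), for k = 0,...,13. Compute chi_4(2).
chi_4(2) = zeta_14^8 = exp(-6*I*pi/7)

Solution. chi_4(2) = zeta_14^(4*2) = zeta_14^8. Since zeta_14^14 = 1, this equals zeta_14^8 = exp(2*pi*i*8/14) = exp(-6*I*pi/7).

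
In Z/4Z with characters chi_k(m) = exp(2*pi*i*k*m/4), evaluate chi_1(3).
chi_1(3) = zeta_4^3 = -I

Details: chi_1(3) = zeta_4^(1*3) = zeta_4^3. Since zeta_4^4 = 1, this equals zeta_4^3 = exp(2*pi*i*3/4) = -I.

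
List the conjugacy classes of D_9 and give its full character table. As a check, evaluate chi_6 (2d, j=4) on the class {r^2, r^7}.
Conjugacy classes: {e} of size 1, {r^1, r^8} of size 2, {r^2, r^7} of size 2, {r^3, r^6} of size 2, {r^4, r^5} of size 2, {s, sr, ..., sr^8} of size 9.
Character table:
  irrep \ class              {e} (size 1)  {r^1, r^8} (size 2)  {r^2, r^7} (size 2)  {r^3, r^6} (size 2)  {r^4, r^5} (size 2)  {s, sr, ..., sr^8} (size 9)
  chi_1 (triv)               1             1                    1                    1                    1                    1                          
  chi_2 (sign: r->1, s->-1)  1             1                    1                    1                    1                    -1                         
  chi_3 (2d, j=1)            2             2*cos(2*pi/9)        2*cos(4*pi/9)        -1                   -2*cos(pi/9)         0                          
  chi_4 (2d, j=2)            2             2*cos(4*pi/9)        -2*cos(pi/9)         -1                   2*cos(2*pi/9)        0                          
  chi_5 (2d, j=3)            2             -1                   -1                   2                    -1                   0                          
  chi_6 (2d, j=4)            2             -2*cos(pi/9)         2*cos(2*pi/9)        -1                   2*cos(4*pi/9)        0                          

Spot check: chi_6 (2d, j=4) on {r^2, r^7} = 2*cos(2*pi/9).

Derivation: D_9 has order 2*9 = 18 with 6 conjugacy classes, hence 6 irreducibles. Sum of squared dims 1 + 1 + 4 + 4 + 4 + 4 = 18 = |G|. Linear characters come from the abelianisation; the 2-dimensional irreps have character r^k -> 2*cos(2*pi*j*k/9), reflections -> 0.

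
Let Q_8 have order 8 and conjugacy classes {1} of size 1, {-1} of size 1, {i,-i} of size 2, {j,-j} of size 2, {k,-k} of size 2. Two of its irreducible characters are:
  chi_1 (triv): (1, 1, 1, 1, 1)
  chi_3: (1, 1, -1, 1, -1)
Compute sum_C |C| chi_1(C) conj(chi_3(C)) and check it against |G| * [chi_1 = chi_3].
Sum = 0; so <chi_1, chi_3> = 0 (distinct irreducibles are orthogonal).

Justification: Compute term by term over conjugacy classes (|C| * chi_1(C) * conj(chi_3(C))):
  1*(1)*conj(1) + 1*(1)*conj(1) + 2*(1)*conj(-1) + 2*(1)*conj(1) + 2*(1)*conj(-1)
  = (1) + (1) + (-2) + (2) + (-2)
  = 0.
Dividing by |G| = 8 gives 0/8 = 0, matching the row-orthogonality relation <chi_1, chi_3> = [chi_1 = chi_3].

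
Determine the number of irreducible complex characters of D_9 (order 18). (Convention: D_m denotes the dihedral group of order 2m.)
6

Argument: The number of irreducible complex representations of a finite group equals its number of conjugacy classes. D_9 has 6 conjugacy classes ((n+3)/2 for n odd), so D_9 (order 18) has exactly 6 irreducible complex representations.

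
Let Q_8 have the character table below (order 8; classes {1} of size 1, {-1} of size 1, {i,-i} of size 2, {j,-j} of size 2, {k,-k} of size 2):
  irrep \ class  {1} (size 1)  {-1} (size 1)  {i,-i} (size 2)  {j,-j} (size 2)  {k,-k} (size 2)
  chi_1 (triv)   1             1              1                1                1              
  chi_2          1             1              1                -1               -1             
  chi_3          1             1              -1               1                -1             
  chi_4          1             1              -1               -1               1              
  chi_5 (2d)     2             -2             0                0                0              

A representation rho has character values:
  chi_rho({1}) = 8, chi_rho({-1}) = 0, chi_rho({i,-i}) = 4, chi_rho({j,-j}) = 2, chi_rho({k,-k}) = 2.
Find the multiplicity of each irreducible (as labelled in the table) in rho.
Multiplicities: chi_1: 3, chi_2: 1, chi_3: 0, chi_4: 0, chi_5: 2.

Use <chi_rho, chi> = (1/|G|) sum_C |C| * chi_rho(C) * conj(chi(C)) with |G| = 8 for each irreducible chi in the table:
  <chi_rho, chi_1> = (1/8)[1*(8)*conj(1) + 1*(0)*conj(1) + 2*(4)*conj(1) + 2*(2)*conj(1) + 2*(2)*conj(1)]
      = (1/8)[(8) + (0) + (8) + (4) + (4)] = 24/8 = 3
  <chi_rho, chi_2> = (1/8)[1*(8)*conj(1) + 1*(0)*conj(1) + 2*(4)*conj(1) + 2*(2)*conj(-1) + 2*(2)*conj(-1)]
      = (1/8)[(8) + (0) + (8) + (-4) + (-4)] = 8/8 = 1
  <chi_rho, chi_3> = (1/8)[1*(8)*conj(1) + 1*(0)*conj(1) + 2*(4)*conj(-1) + 2*(2)*conj(1) + 2*(2)*conj(-1)]
      = (1/8)[(8) + (0) + (-8) + (4) + (-4)] = 0/8 = 0
  <chi_rho, chi_4> = (1/8)[1*(8)*conj(1) + 1*(0)*conj(1) + 2*(4)*conj(-1) + 2*(2)*conj(-1) + 2*(2)*conj(1)]
      = (1/8)[(8) + (0) + (-8) + (-4) + (4)] = 0/8 = 0
  <chi_rho, chi_5> = (1/8)[1*(8)*conj(2) + 1*(0)*conj(-2) + 2*(4)*conj(0) + 2*(2)*conj(0) + 2*(2)*conj(0)]
      = (1/8)[(16) + (0) + (0) + (0) + (0)] = 16/8 = 2
Dimension check: dim(rho) = sum (mult * dim) = 3*1 + 1*1 + 0*1 + 0*1 + 2*2 = 8 = chi_rho(e) = 8.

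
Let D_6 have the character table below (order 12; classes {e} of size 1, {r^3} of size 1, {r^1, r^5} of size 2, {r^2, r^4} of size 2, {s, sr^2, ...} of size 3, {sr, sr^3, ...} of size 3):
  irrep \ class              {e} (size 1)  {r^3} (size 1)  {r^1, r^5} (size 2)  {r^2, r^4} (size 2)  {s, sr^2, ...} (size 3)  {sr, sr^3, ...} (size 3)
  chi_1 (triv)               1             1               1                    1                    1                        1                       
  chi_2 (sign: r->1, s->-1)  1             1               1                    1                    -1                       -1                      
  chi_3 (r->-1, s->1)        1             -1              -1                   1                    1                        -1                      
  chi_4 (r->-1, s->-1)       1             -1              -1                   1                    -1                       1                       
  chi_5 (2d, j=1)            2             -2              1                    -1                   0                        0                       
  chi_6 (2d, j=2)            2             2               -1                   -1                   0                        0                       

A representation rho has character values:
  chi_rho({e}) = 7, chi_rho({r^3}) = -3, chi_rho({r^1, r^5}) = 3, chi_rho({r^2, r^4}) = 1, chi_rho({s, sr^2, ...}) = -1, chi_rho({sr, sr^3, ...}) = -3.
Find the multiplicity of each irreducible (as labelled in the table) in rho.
Multiplicities: chi_1: 0, chi_2: 2, chi_3: 1, chi_4: 0, chi_5: 2, chi_6: 0.

Argument: Use <chi_rho, chi> = (1/|G|) sum_C |C| * chi_rho(C) * conj(chi(C)) with |G| = 12 for each irreducible chi in the table:
  <chi_rho, chi_1> = (1/12)[1*(7)*conj(1) + 1*(-3)*conj(1) + 2*(3)*conj(1) + 2*(1)*conj(1) + 3*(-1)*conj(1) + 3*(-3)*conj(1)]
      = (1/12)[(7) + (-3) + (6) + (2) + (-3) + (-9)] = 0/12 = 0
  <chi_rho, chi_2> = (1/12)[1*(7)*conj(1) + 1*(-3)*conj(1) + 2*(3)*conj(1) + 2*(1)*conj(1) + 3*(-1)*conj(-1) + 3*(-3)*conj(-1)]
      = (1/12)[(7) + (-3) + (6) + (2) + (3) + (9)] = 24/12 = 2
  <chi_rho, chi_3> = (1/12)[1*(7)*conj(1) + 1*(-3)*conj(-1) + 2*(3)*conj(-1) + 2*(1)*conj(1) + 3*(-1)*conj(1) + 3*(-3)*conj(-1)]
      = (1/12)[(7) + (3) + (-6) + (2) + (-3) + (9)] = 12/12 = 1
  <chi_rho, chi_4> = (1/12)[1*(7)*conj(1) + 1*(-3)*conj(-1) + 2*(3)*conj(-1) + 2*(1)*conj(1) + 3*(-1)*conj(-1) + 3*(-3)*conj(1)]
      = (1/12)[(7) + (3) + (-6) + (2) + (3) + (-9)] = 0/12 = 0
  <chi_rho, chi_5> = (1/12)[1*(7)*conj(2) + 1*(-3)*conj(-2) + 2*(3)*conj(1) + 2*(1)*conj(-1) + 3*(-1)*conj(0) + 3*(-3)*conj(0)]
      = (1/12)[(14) + (6) + (6) + (-2) + (0) + (0)] = 24/12 = 2
  <chi_rho, chi_6> = (1/12)[1*(7)*conj(2) + 1*(-3)*conj(2) + 2*(3)*conj(-1) + 2*(1)*conj(-1) + 3*(-1)*conj(0) + 3*(-3)*conj(0)]
      = (1/12)[(14) + (-6) + (-6) + (-2) + (0) + (0)] = 0/12 = 0
Dimension check: dim(rho) = sum (mult * dim) = 0*1 + 2*1 + 1*1 + 0*1 + 2*2 + 0*2 = 7 = chi_rho(e) = 7.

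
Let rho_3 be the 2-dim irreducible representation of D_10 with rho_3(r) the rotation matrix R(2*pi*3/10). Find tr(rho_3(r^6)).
chi_{rho_3}(r^6) = 2*cos(2*pi*3*6/10) = -1/2 + sqrt(5)/2

Why: rho_3(r^6) is rotation by angle 2*pi*3*6/10, whose trace is 2*cos(2*pi*3*6/10) = -1/2 + sqrt(5)/2.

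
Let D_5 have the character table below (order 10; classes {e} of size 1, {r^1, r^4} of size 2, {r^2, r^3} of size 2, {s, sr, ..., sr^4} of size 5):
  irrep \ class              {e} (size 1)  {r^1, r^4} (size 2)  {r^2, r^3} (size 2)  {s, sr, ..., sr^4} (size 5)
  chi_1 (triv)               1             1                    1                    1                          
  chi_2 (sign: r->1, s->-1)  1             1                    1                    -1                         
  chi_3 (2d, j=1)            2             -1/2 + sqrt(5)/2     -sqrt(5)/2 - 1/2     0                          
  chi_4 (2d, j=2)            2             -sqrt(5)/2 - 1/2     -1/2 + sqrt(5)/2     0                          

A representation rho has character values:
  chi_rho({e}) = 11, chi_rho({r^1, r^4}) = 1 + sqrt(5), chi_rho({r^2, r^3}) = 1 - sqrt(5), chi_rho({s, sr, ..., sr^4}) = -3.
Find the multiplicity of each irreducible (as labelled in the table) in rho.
Multiplicities: chi_1: 0, chi_2: 3, chi_3: 3, chi_4: 1.

Working: Use <chi_rho, chi> = (1/|G|) sum_C |C| * chi_rho(C) * conj(chi(C)) with |G| = 10 for each irreducible chi in the table:
  <chi_rho, chi_1> = (1/10)[1*(11)*conj(1) + 2*(1 + sqrt(5))*conj(1) + 2*(1 - sqrt(5))*conj(1) + 5*(-3)*conj(1)]
      = (1/10)[(11) + (2 + 2*sqrt(5)) + (2 - 2*sqrt(5)) + (-15)] = 0/10 = 0
  <chi_rho, chi_2> = (1/10)[1*(11)*conj(1) + 2*(1 + sqrt(5))*conj(1) + 2*(1 - sqrt(5))*conj(1) + 5*(-3)*conj(-1)]
      = (1/10)[(11) + (2 + 2*sqrt(5)) + (2 - 2*sqrt(5)) + (15)] = 30/10 = 3
  <chi_rho, chi_3> = (1/10)[1*(11)*conj(2) + 2*(1 + sqrt(5))*conj(-1/2 + sqrt(5)/2) + 2*(1 - sqrt(5))*conj(-sqrt(5)/2 - 1/2) + 5*(-3)*conj(0)]
      = (1/10)[(22) + (4) + (4) + (0)] = 30/10 = 3
  <chi_rho, chi_4> = (1/10)[1*(11)*conj(2) + 2*(1 + sqrt(5))*conj(-sqrt(5)/2 - 1/2) + 2*(1 - sqrt(5))*conj(-1/2 + sqrt(5)/2) + 5*(-3)*conj(0)]
      = (1/10)[(22) + (-6 - 2*sqrt(5)) + (-6 + 2*sqrt(5)) + (0)] = 10/10 = 1
Dimension check: dim(rho) = sum (mult * dim) = 0*1 + 3*1 + 3*2 + 1*2 = 11 = chi_rho(e) = 11.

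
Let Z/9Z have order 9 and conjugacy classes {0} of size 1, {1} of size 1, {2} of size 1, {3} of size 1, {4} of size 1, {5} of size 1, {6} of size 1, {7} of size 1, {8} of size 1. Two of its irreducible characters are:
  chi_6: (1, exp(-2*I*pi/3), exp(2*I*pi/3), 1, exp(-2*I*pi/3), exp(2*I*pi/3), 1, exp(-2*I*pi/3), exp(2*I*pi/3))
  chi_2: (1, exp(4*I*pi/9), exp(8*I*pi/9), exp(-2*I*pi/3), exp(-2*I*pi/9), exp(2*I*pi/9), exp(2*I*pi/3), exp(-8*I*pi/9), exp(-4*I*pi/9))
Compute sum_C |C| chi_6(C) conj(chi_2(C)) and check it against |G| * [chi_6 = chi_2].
Sum = 0; so <chi_6, chi_2> = 0 (distinct irreducibles are orthogonal).

Details: Compute term by term over conjugacy classes (|C| * chi_6(C) * conj(chi_2(C))):
  1*(1)*conj(1) + 1*(exp(-2*I*pi/3))*conj(exp(4*I*pi/9)) + 1*(exp(2*I*pi/3))*conj(exp(8*I*pi/9)) + 1*(1)*conj(exp(-2*I*pi/3)) + 1*(exp(-2*I*pi/3))*conj(exp(-2*I*pi/9)) + 1*(exp(2*I*pi/3))*conj(exp(2*I*pi/9)) + 1*(1)*conj(exp(2*I*pi/3)) + 1*(exp(-2*I*pi/3))*conj(exp(-8*I*pi/9)) + 1*(exp(2*I*pi/3))*conj(exp(-4*I*pi/9))
  = (1) + (exp(8*I*pi/9)) + (exp(-2*I*pi/9)) + (exp(2*I*pi/3)) + (exp(-4*I*pi/9)) + (exp(4*I*pi/9)) + (exp(-2*I*pi/3)) + (exp(2*I*pi/9)) + (exp(-8*I*pi/9))
  = 0.
(Exp terms are combined using exp(i*s)*conj(exp(i*t)) = exp(i*(s-t)), and sums of them are collapsed using the identity that for every m > 1 the m distinct m-th roots of unity sum to 0, e.g. 1 + exp(2*I*pi/3) + exp(-2*I*pi/3) = 0.)
Dividing by |G| = 9 gives 0/9 = 0, matching the row-orthogonality relation <chi_6, chi_2> = [chi_6 = chi_2].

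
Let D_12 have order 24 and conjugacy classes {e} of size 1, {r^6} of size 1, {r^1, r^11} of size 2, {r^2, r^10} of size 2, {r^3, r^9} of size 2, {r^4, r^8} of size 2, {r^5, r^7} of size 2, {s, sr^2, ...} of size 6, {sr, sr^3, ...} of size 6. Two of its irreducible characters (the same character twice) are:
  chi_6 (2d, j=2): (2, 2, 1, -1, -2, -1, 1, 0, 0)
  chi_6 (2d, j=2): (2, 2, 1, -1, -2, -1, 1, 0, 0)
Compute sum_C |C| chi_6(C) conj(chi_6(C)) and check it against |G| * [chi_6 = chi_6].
Sum = 24 = |G| = 24; so <chi_6, chi_6> = 1 (norm-1 confirms irreducibility).

Derivation: Compute term by term over conjugacy classes (|C| * chi_6(C) * conj(chi_6(C))):
  1*(2)*conj(2) + 1*(2)*conj(2) + 2*(1)*conj(1) + 2*(-1)*conj(-1) + 2*(-2)*conj(-2) + 2*(-1)*conj(-1) + 2*(1)*conj(1) + 6*(0)*conj(0) + 6*(0)*conj(0)
  = (4) + (4) + (2) + (2) + (8) + (2) + (2) + (0) + (0)
  = 24.
Dividing by |G| = 24 gives 24/24 = 1, matching the row-orthogonality relation <chi_6, chi_6> = [chi_6 = chi_6].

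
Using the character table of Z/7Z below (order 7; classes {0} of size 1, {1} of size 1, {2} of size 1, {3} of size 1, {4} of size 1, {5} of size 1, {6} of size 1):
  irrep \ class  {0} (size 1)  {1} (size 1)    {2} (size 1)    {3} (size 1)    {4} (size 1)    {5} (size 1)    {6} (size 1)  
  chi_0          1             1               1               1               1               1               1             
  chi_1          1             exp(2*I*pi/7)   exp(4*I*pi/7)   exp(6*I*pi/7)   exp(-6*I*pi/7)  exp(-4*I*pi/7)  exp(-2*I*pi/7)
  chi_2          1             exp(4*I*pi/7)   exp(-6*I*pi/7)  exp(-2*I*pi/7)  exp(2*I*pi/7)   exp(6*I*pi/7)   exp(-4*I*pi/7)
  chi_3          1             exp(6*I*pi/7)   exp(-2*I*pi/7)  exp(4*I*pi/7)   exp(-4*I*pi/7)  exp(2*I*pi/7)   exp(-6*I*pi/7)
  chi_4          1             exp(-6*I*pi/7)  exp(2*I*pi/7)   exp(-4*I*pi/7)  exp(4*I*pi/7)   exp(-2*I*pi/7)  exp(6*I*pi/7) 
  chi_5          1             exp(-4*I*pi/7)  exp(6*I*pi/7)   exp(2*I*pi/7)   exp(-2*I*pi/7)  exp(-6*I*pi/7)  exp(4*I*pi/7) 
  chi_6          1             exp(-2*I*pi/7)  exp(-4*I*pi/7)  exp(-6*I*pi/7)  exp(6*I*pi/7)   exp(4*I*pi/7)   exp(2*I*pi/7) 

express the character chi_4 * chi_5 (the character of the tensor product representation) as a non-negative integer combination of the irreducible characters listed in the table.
chi_4 tensor chi_5 = chi_2 (all other irreducibles have multiplicity 0).

Justification: The character of a tensor product is the pointwise product (chi_4 * chi_5)(C) = chi_4(C) * chi_5(C):
  {0}: (1)*(1), {1}: (exp(-6*I*pi/7))*(exp(-4*I*pi/7)), {2}: (exp(2*I*pi/7))*(exp(6*I*pi/7)), {3}: (exp(-4*I*pi/7))*(exp(2*I*pi/7)), {4}: (exp(4*I*pi/7))*(exp(-2*I*pi/7)), {5}: (exp(-2*I*pi/7))*(exp(-6*I*pi/7)), {6}: (exp(6*I*pi/7))*(exp(4*I*pi/7))
so (chi_4 * chi_5) takes values
  {0} -> 1, {1} -> exp(4*I*pi/7), {2} -> exp(-6*I*pi/7), {3} -> exp(-2*I*pi/7), {4} -> exp(2*I*pi/7), {5} -> exp(6*I*pi/7), {6} -> exp(-4*I*pi/7).
Now take the inner product of this character with each irreducible chi from the table, <chi_4*chi_5, chi> = (1/7) sum_C |C| (chi_4*chi_5)(C) conj(chi(C)):
  <chi_4*chi_5, chi_0> = (1/7)[1*(1)*conj(1) + 1*(exp(4*I*pi/7))*conj(1) + 1*(exp(-6*I*pi/7))*conj(1) + 1*(exp(-2*I*pi/7))*conj(1) + 1*(exp(2*I*pi/7))*conj(1) + 1*(exp(6*I*pi/7))*conj(1) + 1*(exp(-4*I*pi/7))*conj(1)]
      = (1/7)[(1) + (exp(4*I*pi/7)) + (exp(-6*I*pi/7)) + (exp(-2*I*pi/7)) + (exp(2*I*pi/7)) + (exp(6*I*pi/7)) + (exp(-4*I*pi/7))] = 0/7 = 0
  <chi_4*chi_5, chi_1> = (1/7)[1*(1)*conj(1) + 1*(exp(4*I*pi/7))*conj(exp(2*I*pi/7)) + 1*(exp(-6*I*pi/7))*conj(exp(4*I*pi/7)) + 1*(exp(-2*I*pi/7))*conj(exp(6*I*pi/7)) + 1*(exp(2*I*pi/7))*conj(exp(-6*I*pi/7)) + 1*(exp(6*I*pi/7))*conj(exp(-4*I*pi/7)) + 1*(exp(-4*I*pi/7))*conj(exp(-2*I*pi/7))]
      = (1/7)[(1) + (exp(2*I*pi/7)) + (exp(4*I*pi/7)) + (exp(6*I*pi/7)) + (exp(-6*I*pi/7)) + (exp(-4*I*pi/7)) + (exp(-2*I*pi/7))] = 0/7 = 0
  <chi_4*chi_5, chi_2> = (1/7)[1*(1)*conj(1) + 1*(exp(4*I*pi/7))*conj(exp(4*I*pi/7)) + 1*(exp(-6*I*pi/7))*conj(exp(-6*I*pi/7)) + 1*(exp(-2*I*pi/7))*conj(exp(-2*I*pi/7)) + 1*(exp(2*I*pi/7))*conj(exp(2*I*pi/7)) + 1*(exp(6*I*pi/7))*conj(exp(6*I*pi/7)) + 1*(exp(-4*I*pi/7))*conj(exp(-4*I*pi/7))]
      = (1/7)[(1) + (1) + (1) + (1) + (1) + (1) + (1)] = 7/7 = 1
  <chi_4*chi_5, chi_3> = (1/7)[1*(1)*conj(1) + 1*(exp(4*I*pi/7))*conj(exp(6*I*pi/7)) + 1*(exp(-6*I*pi/7))*conj(exp(-2*I*pi/7)) + 1*(exp(-2*I*pi/7))*conj(exp(4*I*pi/7)) + 1*(exp(2*I*pi/7))*conj(exp(-4*I*pi/7)) + 1*(exp(6*I*pi/7))*conj(exp(2*I*pi/7)) + 1*(exp(-4*I*pi/7))*conj(exp(-6*I*pi/7))]
      = (1/7)[(1) + (exp(-2*I*pi/7)) + (exp(-4*I*pi/7)) + (exp(-6*I*pi/7)) + (exp(6*I*pi/7)) + (exp(4*I*pi/7)) + (exp(2*I*pi/7))] = 0/7 = 0
  <chi_4*chi_5, chi_4> = (1/7)[1*(1)*conj(1) + 1*(exp(4*I*pi/7))*conj(exp(-6*I*pi/7)) + 1*(exp(-6*I*pi/7))*conj(exp(2*I*pi/7)) + 1*(exp(-2*I*pi/7))*conj(exp(-4*I*pi/7)) + 1*(exp(2*I*pi/7))*conj(exp(4*I*pi/7)) + 1*(exp(6*I*pi/7))*conj(exp(-2*I*pi/7)) + 1*(exp(-4*I*pi/7))*conj(exp(6*I*pi/7))]
      = (1/7)[(1) + (exp(-4*I*pi/7)) + (exp(6*I*pi/7)) + (exp(2*I*pi/7)) + (exp(-2*I*pi/7)) + (exp(-6*I*pi/7)) + (exp(4*I*pi/7))] = 0/7 = 0
  <chi_4*chi_5, chi_5> = (1/7)[1*(1)*conj(1) + 1*(exp(4*I*pi/7))*conj(exp(-4*I*pi/7)) + 1*(exp(-6*I*pi/7))*conj(exp(6*I*pi/7)) + 1*(exp(-2*I*pi/7))*conj(exp(2*I*pi/7)) + 1*(exp(2*I*pi/7))*conj(exp(-2*I*pi/7)) + 1*(exp(6*I*pi/7))*conj(exp(-6*I*pi/7)) + 1*(exp(-4*I*pi/7))*conj(exp(4*I*pi/7))]
      = (1/7)[(1) + (exp(-6*I*pi/7)) + (exp(2*I*pi/7)) + (exp(-4*I*pi/7)) + (exp(4*I*pi/7)) + (exp(-2*I*pi/7)) + (exp(6*I*pi/7))] = 0/7 = 0
  <chi_4*chi_5, chi_6> = (1/7)[1*(1)*conj(1) + 1*(exp(4*I*pi/7))*conj(exp(-2*I*pi/7)) + 1*(exp(-6*I*pi/7))*conj(exp(-4*I*pi/7)) + 1*(exp(-2*I*pi/7))*conj(exp(-6*I*pi/7)) + 1*(exp(2*I*pi/7))*conj(exp(6*I*pi/7)) + 1*(exp(6*I*pi/7))*conj(exp(4*I*pi/7)) + 1*(exp(-4*I*pi/7))*conj(exp(2*I*pi/7))]
      = (1/7)[(1) + (exp(6*I*pi/7)) + (exp(-2*I*pi/7)) + (exp(4*I*pi/7)) + (exp(-4*I*pi/7)) + (exp(2*I*pi/7)) + (exp(-6*I*pi/7))] = 0/7 = 0
(Exp terms are combined using exp(i*s)*conj(exp(i*t)) = exp(i*(s-t)), and sums of them are collapsed using the identity that for every m > 1 the m distinct m-th roots of unity sum to 0, e.g. 1 + exp(2*I*pi/3) + exp(-2*I*pi/3) = 0.)
Hence the multiplicities are chi_2: 1. Dimension check: dim(chi_4)*dim(chi_5) = 1*1 = 1 and sum (mult * dim) = 1*1 = 1.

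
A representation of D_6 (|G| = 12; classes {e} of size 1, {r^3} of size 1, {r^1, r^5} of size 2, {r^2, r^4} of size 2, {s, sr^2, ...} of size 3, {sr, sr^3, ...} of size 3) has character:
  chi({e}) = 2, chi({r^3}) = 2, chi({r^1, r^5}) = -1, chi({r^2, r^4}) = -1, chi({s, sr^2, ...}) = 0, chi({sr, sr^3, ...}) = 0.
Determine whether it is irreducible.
Irreducible: <chi, chi> = 1.

Working: <chi, chi> = (1/|G|) sum_C |C| * |chi(C)|^2 = (1/12)[1*|2|^2 + 1*|2|^2 + 2*|-1|^2 + 2*|-1|^2 + 3*|0|^2 + 3*|0|^2]
  = (1/12)[(4) + (4) + (2) + (2) + (0) + (0)] = 12/12 = 1.
A character is irreducible iff <chi, chi> = 1, so this representation is irreducible.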